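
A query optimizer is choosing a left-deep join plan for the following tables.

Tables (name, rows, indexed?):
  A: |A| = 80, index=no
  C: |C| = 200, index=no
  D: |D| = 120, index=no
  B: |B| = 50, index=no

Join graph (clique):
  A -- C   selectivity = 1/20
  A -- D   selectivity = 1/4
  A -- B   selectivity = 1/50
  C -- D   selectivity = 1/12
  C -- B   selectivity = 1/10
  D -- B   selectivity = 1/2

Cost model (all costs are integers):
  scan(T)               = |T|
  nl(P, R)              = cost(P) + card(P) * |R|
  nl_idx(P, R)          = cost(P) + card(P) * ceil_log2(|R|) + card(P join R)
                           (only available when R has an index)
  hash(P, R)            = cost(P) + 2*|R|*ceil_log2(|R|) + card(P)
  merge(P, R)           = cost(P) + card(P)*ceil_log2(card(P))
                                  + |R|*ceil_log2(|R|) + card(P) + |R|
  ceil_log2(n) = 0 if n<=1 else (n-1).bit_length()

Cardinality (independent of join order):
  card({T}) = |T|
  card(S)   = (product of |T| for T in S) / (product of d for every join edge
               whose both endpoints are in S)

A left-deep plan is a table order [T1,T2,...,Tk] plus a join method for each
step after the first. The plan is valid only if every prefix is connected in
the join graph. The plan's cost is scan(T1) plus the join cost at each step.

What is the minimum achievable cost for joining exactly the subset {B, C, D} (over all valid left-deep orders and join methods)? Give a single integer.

Selinger DP over subsets of {B,C,D}:
  {C}: scan cost=200, card=200
  {D}: scan cost=120, card=120
  {B}: scan cost=50, card=50
  {CD}: card=2000; try (D,hash)→2080, (C,merge)→2880, (D,merge)→2960, (C,hash)→3440, (C,nl)→24120, (D,nl)→24200; best=2080 via (D,hash)
  {BC}: card=1000; try (B,hash)→1000, (C,merge)→2200, (B,merge)→2350, (C,hash)→3300, (C,nl)→10050, (B,nl)→10200; best=1000 via (B,hash)
  {BD}: card=3000; try (B,hash)→840, (D,merge)→1360, (B,merge)→1430, (D,hash)→1780, (D,nl)→6050, (B,nl)→6120; best=840 via (B,hash)
  {BCD}: card=5000; try (D,hash)→3680, (B,hash)→4680, (C,hash)→7040, (D,merge)→12960, (B,merge)→26430, (C,merge)→41640 …(+3); best=3680 via (D,hash)

3680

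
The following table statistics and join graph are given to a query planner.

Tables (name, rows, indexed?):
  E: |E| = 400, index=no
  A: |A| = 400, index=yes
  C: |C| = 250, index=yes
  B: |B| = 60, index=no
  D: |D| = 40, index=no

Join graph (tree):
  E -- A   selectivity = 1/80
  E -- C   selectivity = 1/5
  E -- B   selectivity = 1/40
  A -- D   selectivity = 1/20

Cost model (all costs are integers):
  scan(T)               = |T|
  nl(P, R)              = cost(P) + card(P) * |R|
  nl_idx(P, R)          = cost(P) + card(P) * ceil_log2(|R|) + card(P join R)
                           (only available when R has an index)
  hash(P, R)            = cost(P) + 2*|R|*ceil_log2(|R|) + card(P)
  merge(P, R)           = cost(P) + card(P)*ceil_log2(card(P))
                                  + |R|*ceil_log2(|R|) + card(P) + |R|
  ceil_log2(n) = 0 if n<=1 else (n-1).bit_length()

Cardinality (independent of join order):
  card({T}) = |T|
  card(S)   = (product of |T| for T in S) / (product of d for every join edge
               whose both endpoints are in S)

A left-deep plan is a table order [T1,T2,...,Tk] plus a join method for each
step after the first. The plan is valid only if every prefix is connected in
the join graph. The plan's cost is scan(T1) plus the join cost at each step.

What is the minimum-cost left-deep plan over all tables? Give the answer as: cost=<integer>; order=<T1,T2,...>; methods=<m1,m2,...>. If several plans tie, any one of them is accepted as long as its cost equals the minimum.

cost=22200; order=E,A,B,D,C; methods=nl_idx,hash,hash,hash

Selinger DP (subsets sized 1..n):
  {E}: scan cost=400, card=400
  {A}: scan cost=400, card=400
  {C}: scan cost=250, card=250
  {B}: scan cost=60, card=60
  {D}: scan cost=40, card=40
  {AE}: card=2000; try (A,nl_idx)→6000, (E,hash)→8000, (A,hash)→8000, (E,merge)→8400, (A,merge)→8400, (E,nl)→160400 …(+1); best=6000 via (A,nl_idx)
  {CE}: card=20000; try (C,hash)→4800, (E,merge)→6500, (C,merge)→6650, (E,hash)→7700, (C,nl_idx)→23600, (E,nl)→100250 …(+1); best=4800 via (C,hash)
  {BE}: card=600; try (B,hash)→1520, (E,merge)→4480, (B,merge)→4820, (E,hash)→7320, (E,nl)→24060, (B,nl)→24400; best=1520 via (B,hash)
  {AD}: card=800; try (A,nl_idx)→1200, (D,hash)→1280, (A,merge)→4320, (D,merge)→4680, (A,hash)→7280, (A,nl)→16040 …(+1); best=1200 via (A,nl_idx)
  {ACE}: card=100000; try (C,hash)→12000, (A,hash)→32000, (C,merge)→32250, (C,nl_idx)→122000, (A,nl_idx)→284800, (A,merge)→328800 …(+2); best=12000 via (C,hash)
  {ABE}: card=3000; try (B,hash)→8720, (A,hash)→9320, (A,nl_idx)→9920, (A,merge)→12120, (B,merge)→30420, (B,nl)→126000 …(+1); best=8720 via (B,hash)
  {ADE}: card=4000; try (D,hash)→8480, (E,hash)→9200, (E,merge)→14000, (D,merge)→30280, (D,nl)→86000, (E,nl)→321200; best=8480 via (D,hash)
  {BCE}: card=30000; try (C,hash)→6120, (C,merge)→10370, (B,hash)→25520, (C,nl_idx)→36320, (C,nl)→151520, (B,merge)→325220 …(+1); best=6120 via (C,hash)
  {ABCE}: card=150000; try (C,hash)→15720, (A,hash)→43320, (C,merge)→49970, (B,hash)→112720, (C,nl_idx)→182720, (A,nl_idx)→426120 …(+5); best=15720 via (C,hash)
  {ACDE}: card=200000; try (C,hash)→16480, (C,merge)→62730, (D,hash)→112480, (C,nl_idx)→240480, (C,nl)→1008480, (D,merge)→1812280 …(+1); best=16480 via (C,hash)
  {ABDE}: card=6000; try (D,hash)→12200, (B,hash)→13200, (D,merge)→48000, (B,merge)→60900, (D,nl)→128720, (B,nl)→248480; best=12200 via (D,hash)
  {ABCDE}: card=300000; try (C,hash)→22200, (C,merge)→98450, (D,hash)→166200, (B,hash)→217200, (C,nl_idx)→360200, (C,nl)→1512200 …(+4); best=22200 via (C,hash)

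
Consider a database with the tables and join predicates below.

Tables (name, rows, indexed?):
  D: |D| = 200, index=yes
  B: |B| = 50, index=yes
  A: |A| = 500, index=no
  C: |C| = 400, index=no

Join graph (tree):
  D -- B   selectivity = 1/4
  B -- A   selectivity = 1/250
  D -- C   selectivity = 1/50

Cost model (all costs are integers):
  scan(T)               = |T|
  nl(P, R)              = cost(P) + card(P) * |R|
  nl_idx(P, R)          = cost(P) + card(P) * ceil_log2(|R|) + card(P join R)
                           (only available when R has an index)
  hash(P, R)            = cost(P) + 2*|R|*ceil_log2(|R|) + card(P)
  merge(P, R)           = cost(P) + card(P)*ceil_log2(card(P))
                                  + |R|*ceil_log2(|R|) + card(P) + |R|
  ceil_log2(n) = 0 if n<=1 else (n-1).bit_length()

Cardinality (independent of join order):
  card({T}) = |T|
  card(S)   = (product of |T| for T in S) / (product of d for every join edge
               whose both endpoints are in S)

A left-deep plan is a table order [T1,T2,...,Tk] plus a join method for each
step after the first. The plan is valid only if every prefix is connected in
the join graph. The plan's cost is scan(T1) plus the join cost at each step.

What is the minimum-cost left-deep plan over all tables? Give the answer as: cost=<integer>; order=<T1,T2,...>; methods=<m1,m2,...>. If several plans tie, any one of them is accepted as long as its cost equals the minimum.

cost=16400; order=A,B,D,C; methods=hash,merge,hash

Selinger DP (subsets sized 1..n):
  {D}: scan cost=200, card=200
  {B}: scan cost=50, card=50
  {A}: scan cost=500, card=500
  {C}: scan cost=400, card=400
  {BD}: card=2500; try (B,hash)→1000, (D,merge)→2200, (B,merge)→2350, (D,nl_idx)→2950, (D,hash)→3300, (B,nl_idx)→3900 …(+2); best=1000 via (B,hash)
  {CD}: card=1600; try (D,hash)→4000, (D,nl_idx)→5200, (C,merge)→6000, (D,merge)→6200, (C,hash)→7600, (C,nl)→80200 …(+1); best=4000 via (D,hash)
  {AB}: card=100; try (B,hash)→1600, (B,nl_idx)→3600, (A,merge)→5400, (B,merge)→5850, (A,hash)→9100, (A,nl)→25050 …(+1); best=1600 via (B,hash)
  {ABD}: card=5000; try (D,merge)→4200, (D,hash)→4900, (D,nl_idx)→7400, (A,hash)→12500, (D,nl)→21600, (A,merge)→38500 …(+1); best=4200 via (D,merge)
  {BCD}: card=20000; try (B,hash)→6200, (C,hash)→10700, (B,merge)→23550, (B,nl_idx)→33600, (C,merge)→37500, (B,nl)→84000 …(+1); best=6200 via (B,hash)
  {ABCD}: card=40000; try (C,hash)→16400, (A,hash)→35200, (C,merge)→78200, (A,merge)→331200, (C,nl)→2004200, (A,nl)→10006200; best=16400 via (C,hash)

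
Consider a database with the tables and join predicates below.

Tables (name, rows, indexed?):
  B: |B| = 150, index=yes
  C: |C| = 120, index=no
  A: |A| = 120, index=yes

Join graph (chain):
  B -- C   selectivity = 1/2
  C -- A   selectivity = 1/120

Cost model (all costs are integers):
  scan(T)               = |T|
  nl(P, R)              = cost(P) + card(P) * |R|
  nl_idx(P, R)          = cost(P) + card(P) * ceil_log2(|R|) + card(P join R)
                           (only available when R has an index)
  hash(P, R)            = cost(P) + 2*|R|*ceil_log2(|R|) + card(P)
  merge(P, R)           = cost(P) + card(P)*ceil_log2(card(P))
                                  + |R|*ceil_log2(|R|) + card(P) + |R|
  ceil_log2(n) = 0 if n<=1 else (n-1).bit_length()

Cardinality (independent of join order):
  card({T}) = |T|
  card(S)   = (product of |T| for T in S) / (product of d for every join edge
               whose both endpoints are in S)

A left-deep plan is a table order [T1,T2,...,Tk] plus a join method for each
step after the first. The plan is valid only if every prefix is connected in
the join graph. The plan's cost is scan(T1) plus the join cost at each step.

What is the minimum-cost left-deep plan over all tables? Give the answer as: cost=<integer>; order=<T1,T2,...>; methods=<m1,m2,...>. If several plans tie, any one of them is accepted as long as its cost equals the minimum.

Selinger DP (subsets sized 1..n):
  {B}: scan cost=150, card=150
  {C}: scan cost=120, card=120
  {A}: scan cost=120, card=120
  {BC}: card=9000; try (C,hash)→1980, (B,merge)→2430, (C,merge)→2460, (B,hash)→2640, (B,nl_idx)→10080, (B,nl)→18120 …(+1); best=1980 via (C,hash)
  {AC}: card=120; try (A,nl_idx)→1080, (C,hash)→1920, (A,hash)→1920, (C,merge)→2040, (A,merge)→2040, (C,nl)→14520 …(+1); best=1080 via (A,nl_idx)
  {ABC}: card=9000; try (B,merge)→3390, (B,hash)→3600, (B,nl_idx)→11040, (A,hash)→12660, (B,nl)→19080, (A,nl_idx)→73980 …(+2); best=3390 via (B,merge)

cost=3390; order=C,A,B; methods=nl_idx,merge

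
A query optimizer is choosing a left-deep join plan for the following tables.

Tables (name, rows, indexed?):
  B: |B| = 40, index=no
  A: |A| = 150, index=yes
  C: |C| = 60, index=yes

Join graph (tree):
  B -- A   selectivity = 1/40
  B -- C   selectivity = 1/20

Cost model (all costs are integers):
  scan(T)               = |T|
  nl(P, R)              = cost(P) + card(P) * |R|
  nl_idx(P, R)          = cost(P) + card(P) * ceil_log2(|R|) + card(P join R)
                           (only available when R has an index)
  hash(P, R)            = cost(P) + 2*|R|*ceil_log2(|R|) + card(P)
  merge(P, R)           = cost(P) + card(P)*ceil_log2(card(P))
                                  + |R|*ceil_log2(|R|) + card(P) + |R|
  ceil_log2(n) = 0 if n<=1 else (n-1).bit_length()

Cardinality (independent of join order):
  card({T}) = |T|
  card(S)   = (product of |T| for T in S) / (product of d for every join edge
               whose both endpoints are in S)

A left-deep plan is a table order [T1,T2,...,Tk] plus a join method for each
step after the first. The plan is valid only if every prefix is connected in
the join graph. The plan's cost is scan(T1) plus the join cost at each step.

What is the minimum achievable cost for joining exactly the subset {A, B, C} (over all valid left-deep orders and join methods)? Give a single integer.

1380

Selinger DP over subsets of {A,B,C}:
  {B}: scan cost=40, card=40
  {A}: scan cost=150, card=150
  {C}: scan cost=60, card=60
  {AB}: card=150; try (A,nl_idx)→510, (B,hash)→780, (A,merge)→1670, (B,merge)→1780, (A,hash)→2480, (A,nl)→6040 …(+1); best=510 via (A,nl_idx)
  {BC}: card=120; try (C,nl_idx)→400, (B,hash)→600, (C,merge)→740, (B,merge)→760, (C,hash)→800, (C,nl)→2440 …(+1); best=400 via (C,nl_idx)
  {ABC}: card=450; try (C,hash)→1380, (A,nl_idx)→1810, (C,nl_idx)→1860, (C,merge)→2280, (A,merge)→2710, (A,hash)→2920 …(+2); best=1380 via (C,hash)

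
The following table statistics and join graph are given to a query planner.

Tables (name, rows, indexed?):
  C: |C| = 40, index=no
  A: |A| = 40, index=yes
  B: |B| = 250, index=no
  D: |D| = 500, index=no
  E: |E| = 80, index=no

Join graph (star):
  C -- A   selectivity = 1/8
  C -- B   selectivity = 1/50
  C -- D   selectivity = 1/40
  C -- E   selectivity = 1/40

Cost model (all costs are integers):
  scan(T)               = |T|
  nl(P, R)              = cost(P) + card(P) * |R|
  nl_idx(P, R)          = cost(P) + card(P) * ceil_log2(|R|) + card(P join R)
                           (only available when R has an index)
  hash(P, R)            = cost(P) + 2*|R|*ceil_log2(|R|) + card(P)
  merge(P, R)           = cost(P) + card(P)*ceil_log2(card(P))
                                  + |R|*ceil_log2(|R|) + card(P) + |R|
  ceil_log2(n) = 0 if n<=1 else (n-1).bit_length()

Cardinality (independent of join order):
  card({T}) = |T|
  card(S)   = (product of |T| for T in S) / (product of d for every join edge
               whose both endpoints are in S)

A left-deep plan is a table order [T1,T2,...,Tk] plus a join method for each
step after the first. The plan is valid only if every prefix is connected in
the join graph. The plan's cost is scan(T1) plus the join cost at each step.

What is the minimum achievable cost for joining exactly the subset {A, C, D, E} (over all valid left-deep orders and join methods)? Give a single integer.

4580

Selinger DP over subsets of {A,C,D,E}:
  {C}: scan cost=40, card=40
  {A}: scan cost=40, card=40
  {D}: scan cost=500, card=500
  {E}: scan cost=80, card=80
  {AC}: card=200; try (A,nl_idx)→480, (C,hash)→560, (A,hash)→560, (C,merge)→600, (A,merge)→600, (C,nl)→1640 …(+1); best=480 via (A,nl_idx)
  {CD}: card=500; try (C,hash)→1480, (D,merge)→5320, (C,merge)→5780, (D,hash)→9080, (D,nl)→20040, (C,nl)→20500; best=1480 via (C,hash)
  {CE}: card=80; try (C,hash)→640, (E,merge)→960, (C,merge)→1000, (E,hash)→1200, (E,nl)→3240, (C,nl)→3280; best=640 via (C,hash)
  {ACD}: card=2500; try (A,hash)→2460, (A,merge)→6760, (A,nl_idx)→6980, (D,merge)→7280, (D,hash)→9680, (A,nl)→21480 …(+1); best=2460 via (A,hash)
  {ACE}: card=400; try (A,hash)→1200, (A,nl_idx)→1520, (A,merge)→1560, (E,hash)→1800, (E,merge)→2920, (A,nl)→3840 …(+1); best=1200 via (A,hash)
  {CDE}: card=1000; try (E,hash)→3100, (D,merge)→6280, (E,merge)→7120, (D,hash)→9720, (D,nl)→40640, (E,nl)→41480; best=3100 via (E,hash)
  {ACDE}: card=5000; try (A,hash)→4580, (E,hash)→6080, (D,merge)→10200, (D,hash)→10600, (A,nl_idx)→14100, (A,merge)→14380 …(+4); best=4580 via (A,hash)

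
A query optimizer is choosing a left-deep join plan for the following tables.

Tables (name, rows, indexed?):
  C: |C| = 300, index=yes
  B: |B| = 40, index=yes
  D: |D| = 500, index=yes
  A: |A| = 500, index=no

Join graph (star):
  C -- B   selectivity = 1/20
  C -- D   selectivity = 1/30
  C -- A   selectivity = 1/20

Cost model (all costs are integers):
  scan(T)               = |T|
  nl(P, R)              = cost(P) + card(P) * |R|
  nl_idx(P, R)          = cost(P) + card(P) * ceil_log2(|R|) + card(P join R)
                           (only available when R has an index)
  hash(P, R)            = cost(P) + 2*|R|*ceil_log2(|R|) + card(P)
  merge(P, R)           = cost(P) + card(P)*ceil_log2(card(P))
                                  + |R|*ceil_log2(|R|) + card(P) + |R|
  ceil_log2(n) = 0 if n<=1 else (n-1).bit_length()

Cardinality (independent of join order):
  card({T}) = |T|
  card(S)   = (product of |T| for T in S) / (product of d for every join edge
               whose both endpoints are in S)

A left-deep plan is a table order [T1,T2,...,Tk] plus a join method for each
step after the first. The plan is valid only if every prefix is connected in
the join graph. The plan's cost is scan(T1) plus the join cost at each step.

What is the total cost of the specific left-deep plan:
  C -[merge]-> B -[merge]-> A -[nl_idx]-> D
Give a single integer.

step 1: scan C: cost=300, card=300
step 2: join B via merge
    card(P join B) = 300*40/(20) = 600
    cost = 300 + 300*9 + 40*6 + 300 + 40 = 3580
step 3: join A via merge
    card(P join A) = 600*500/(20) = 15000
    cost = 3580 + 600*10 + 500*9 + 600 + 500 = 15180
step 4: join D via nl_idx
    card(P join D) = 15000*500/(30) = 250000
    cost = 15180 + 15000*9 + 250000 = 400180

400180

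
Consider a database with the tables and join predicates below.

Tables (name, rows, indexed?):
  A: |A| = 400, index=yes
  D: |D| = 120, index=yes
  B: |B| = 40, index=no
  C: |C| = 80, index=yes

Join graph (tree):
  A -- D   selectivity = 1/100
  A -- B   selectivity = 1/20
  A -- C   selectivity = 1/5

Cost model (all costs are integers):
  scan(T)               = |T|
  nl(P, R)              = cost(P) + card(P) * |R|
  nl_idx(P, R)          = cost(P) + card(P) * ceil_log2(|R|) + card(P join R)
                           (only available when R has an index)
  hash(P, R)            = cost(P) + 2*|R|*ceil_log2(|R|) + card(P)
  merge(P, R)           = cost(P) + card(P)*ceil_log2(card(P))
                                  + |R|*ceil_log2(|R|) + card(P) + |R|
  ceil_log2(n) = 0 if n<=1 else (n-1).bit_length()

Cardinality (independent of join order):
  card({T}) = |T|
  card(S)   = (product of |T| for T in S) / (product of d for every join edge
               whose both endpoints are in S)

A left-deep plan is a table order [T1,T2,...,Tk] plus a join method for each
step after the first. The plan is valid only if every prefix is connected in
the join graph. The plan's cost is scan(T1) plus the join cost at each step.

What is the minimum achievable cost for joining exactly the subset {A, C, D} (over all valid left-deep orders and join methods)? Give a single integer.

Selinger DP over subsets of {A,C,D}:
  {A}: scan cost=400, card=400
  {D}: scan cost=120, card=120
  {C}: scan cost=80, card=80
  {AD}: card=480; try (A,nl_idx)→1680, (D,hash)→2480, (D,nl_idx)→3680, (A,merge)→5080, (D,merge)→5360, (A,hash)→7440 …(+2); best=1680 via (A,nl_idx)
  {AC}: card=6400; try (C,hash)→1920, (A,merge)→4720, (C,merge)→5040, (A,nl_idx)→7200, (A,hash)→7360, (C,nl_idx)→9600 …(+2); best=1920 via (C,hash)
  {ACD}: card=7680; try (C,hash)→3280, (C,merge)→7120, (D,hash)→10000, (C,nl_idx)→12720, (C,nl)→40080, (D,nl_idx)→54400 …(+2); best=3280 via (C,hash)

3280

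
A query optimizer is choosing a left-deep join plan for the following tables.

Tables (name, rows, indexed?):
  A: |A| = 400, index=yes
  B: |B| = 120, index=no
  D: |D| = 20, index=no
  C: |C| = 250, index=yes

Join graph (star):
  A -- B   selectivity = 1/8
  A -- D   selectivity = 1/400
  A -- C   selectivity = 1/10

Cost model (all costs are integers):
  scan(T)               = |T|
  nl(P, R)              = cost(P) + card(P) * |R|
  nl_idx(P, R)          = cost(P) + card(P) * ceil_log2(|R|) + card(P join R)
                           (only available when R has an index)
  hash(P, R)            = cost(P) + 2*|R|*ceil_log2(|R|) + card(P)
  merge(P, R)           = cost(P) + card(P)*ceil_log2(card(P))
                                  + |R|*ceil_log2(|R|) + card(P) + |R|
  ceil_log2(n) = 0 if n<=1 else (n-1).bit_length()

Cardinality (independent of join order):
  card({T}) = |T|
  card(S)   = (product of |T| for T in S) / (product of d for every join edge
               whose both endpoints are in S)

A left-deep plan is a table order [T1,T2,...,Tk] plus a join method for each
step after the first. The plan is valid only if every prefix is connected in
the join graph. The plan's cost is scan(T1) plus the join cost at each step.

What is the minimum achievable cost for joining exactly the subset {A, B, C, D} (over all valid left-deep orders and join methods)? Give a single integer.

Selinger DP over subsets of {A,B,C,D}:
  {A}: scan cost=400, card=400
  {B}: scan cost=120, card=120
  {D}: scan cost=20, card=20
  {C}: scan cost=250, card=250
  {AB}: card=6000; try (B,hash)→2480, (A,merge)→5080, (B,merge)→5360, (A,nl_idx)→7200, (A,hash)→7440, (A,nl)→48120 …(+1); best=2480 via (B,hash)
  {AD}: card=20; try (A,nl_idx)→220, (D,hash)→1000, (A,merge)→4140, (D,merge)→4520, (A,hash)→7240, (A,nl)→8020 …(+1); best=220 via (A,nl_idx)
  {AC}: card=10000; try (C,hash)→4800, (A,merge)→6500, (C,merge)→6650, (A,hash)→7700, (A,nl_idx)→12500, (C,nl_idx)→13600 …(+2); best=4800 via (C,hash)
  {ABD}: card=300; try (B,merge)→1300, (B,hash)→1920, (B,nl)→2620, (D,hash)→8680, (D,merge)→86600, (D,nl)→122480; best=1300 via (B,merge)
  {ABC}: card=150000; try (C,hash)→12480, (B,hash)→16480, (C,merge)→88730, (B,merge)→155760, (C,nl_idx)→200480, (B,nl)→1204800 …(+1); best=12480 via (C,hash)
  {ACD}: card=500; try (C,nl_idx)→880, (C,merge)→2590, (C,hash)→4240, (C,nl)→5220, (D,hash)→15000, (D,merge)→154920 …(+1); best=880 via (C,nl_idx)
  {ABCD}: card=7500; try (B,hash)→3060, (C,hash)→5600, (C,merge)→6550, (B,merge)→6840, (C,nl_idx)→11200, (B,nl)→60880 …(+4); best=3060 via (B,hash)

3060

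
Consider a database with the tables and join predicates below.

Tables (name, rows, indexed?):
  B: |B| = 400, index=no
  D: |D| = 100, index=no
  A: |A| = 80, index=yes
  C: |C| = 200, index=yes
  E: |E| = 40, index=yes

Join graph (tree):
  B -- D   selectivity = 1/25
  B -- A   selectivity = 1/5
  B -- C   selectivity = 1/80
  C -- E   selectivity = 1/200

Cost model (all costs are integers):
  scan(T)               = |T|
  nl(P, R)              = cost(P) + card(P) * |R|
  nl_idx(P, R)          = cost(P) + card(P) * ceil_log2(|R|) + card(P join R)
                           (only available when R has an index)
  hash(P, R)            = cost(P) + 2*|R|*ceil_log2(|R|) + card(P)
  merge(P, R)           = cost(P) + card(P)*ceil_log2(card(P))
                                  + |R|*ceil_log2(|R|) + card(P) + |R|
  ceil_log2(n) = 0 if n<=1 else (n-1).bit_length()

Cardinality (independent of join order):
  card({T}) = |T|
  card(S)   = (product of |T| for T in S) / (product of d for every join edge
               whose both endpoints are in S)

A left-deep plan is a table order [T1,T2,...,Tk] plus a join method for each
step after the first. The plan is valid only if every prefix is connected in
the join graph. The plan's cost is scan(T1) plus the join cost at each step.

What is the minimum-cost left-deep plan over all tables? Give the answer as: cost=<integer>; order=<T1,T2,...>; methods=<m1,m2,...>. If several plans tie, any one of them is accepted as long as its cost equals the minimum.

Selinger DP (subsets sized 1..n):
  {B}: scan cost=400, card=400
  {D}: scan cost=100, card=100
  {A}: scan cost=80, card=80
  {C}: scan cost=200, card=200
  {E}: scan cost=40, card=40
  {BD}: card=1600; try (D,hash)→2200, (B,merge)→4900, (D,merge)→5200, (B,hash)→7400, (B,nl)→40100, (D,nl)→40400; best=2200 via (D,hash)
  {AB}: card=6400; try (A,hash)→1920, (B,merge)→4720, (A,merge)→5040, (B,hash)→7360, (A,nl_idx)→9600, (B,nl)→32080 …(+1); best=1920 via (A,hash)
  {BC}: card=1000; try (C,hash)→4000, (C,nl_idx)→4600, (B,merge)→6000, (C,merge)→6200, (B,hash)→7600, (B,nl)→80200 …(+1); best=4000 via (C,hash)
  {CE}: card=40; try (C,nl_idx)→400, (E,hash)→880, (E,nl_idx)→1440, (C,merge)→2120, (E,merge)→2280, (C,hash)→3280 …(+2); best=400 via (C,nl_idx)
  {ABD}: card=25600; try (A,hash)→4920, (D,hash)→9720, (A,merge)→22040, (A,nl_idx)→39000, (D,merge)→92320, (A,nl)→130200 …(+1); best=4920 via (A,hash)
  {BCD}: card=4000; try (D,hash)→6400, (C,hash)→7000, (D,merge)→15800, (C,nl_idx)→19000, (C,merge)→23200, (D,nl)→104000 …(+1); best=6400 via (D,hash)
  {ABC}: card=16000; try (A,hash)→6120, (C,hash)→11520, (A,merge)→15640, (A,nl_idx)→27000, (C,nl_idx)→69120, (A,nl)→84000 …(+2); best=6120 via (A,hash)
  {BCE}: card=200; try (B,merge)→4680, (E,hash)→5480, (B,hash)→7640, (E,nl_idx)→10200, (E,merge)→15280, (B,nl)→16400 …(+1); best=4680 via (B,merge)
  {ABCD}: card=64000; try (A,hash)→11520, (D,hash)→23520, (C,hash)→33720, (A,merge)→59040, (A,nl_idx)→98400, (D,merge)→246920 …(+5); best=11520 via (A,hash)
  {BCDE}: card=800; try (D,hash)→6280, (D,merge)→7280, (E,hash)→10880, (D,nl)→24680, (E,nl_idx)→31200, (E,merge)→58680 …(+1); best=6280 via (D,hash)
  {ABCE}: card=3200; try (A,hash)→6000, (A,merge)→7120, (A,nl_idx)→9280, (A,nl)→20680, (E,hash)→22600, (E,nl_idx)→105320 …(+2); best=6000 via (A,hash)
  {ABCDE}: card=12800; try (A,hash)→8200, (D,hash)→10600, (A,merge)→15720, (A,nl_idx)→24680, (D,merge)→48400, (A,nl)→70280 …(+5); best=8200 via (A,hash)

cost=8200; order=E,C,B,D,A; methods=nl_idx,merge,hash,hash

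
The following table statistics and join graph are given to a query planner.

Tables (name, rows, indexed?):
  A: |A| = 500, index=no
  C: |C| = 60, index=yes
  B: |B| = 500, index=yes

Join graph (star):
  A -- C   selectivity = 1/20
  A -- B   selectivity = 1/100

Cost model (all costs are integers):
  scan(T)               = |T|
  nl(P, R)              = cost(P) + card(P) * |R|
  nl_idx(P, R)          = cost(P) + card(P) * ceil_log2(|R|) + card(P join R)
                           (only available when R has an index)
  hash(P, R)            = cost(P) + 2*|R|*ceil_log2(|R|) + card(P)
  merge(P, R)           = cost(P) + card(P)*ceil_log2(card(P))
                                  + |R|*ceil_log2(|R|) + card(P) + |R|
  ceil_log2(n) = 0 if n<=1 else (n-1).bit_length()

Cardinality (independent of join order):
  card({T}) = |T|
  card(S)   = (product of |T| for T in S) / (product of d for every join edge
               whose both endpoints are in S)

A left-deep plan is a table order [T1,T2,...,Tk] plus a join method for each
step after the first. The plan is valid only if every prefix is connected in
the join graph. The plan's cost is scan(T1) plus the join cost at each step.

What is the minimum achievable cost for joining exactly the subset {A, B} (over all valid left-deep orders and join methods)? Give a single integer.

7500

Selinger DP over subsets of {A,B}:
  {A}: scan cost=500, card=500
  {B}: scan cost=500, card=500
  {AB}: card=2500; try (B,nl_idx)→7500, (B,hash)→10000, (A,hash)→10000, (B,merge)→10500, (A,merge)→10500, (B,nl)→250500 …(+1); best=7500 via (B,nl_idx)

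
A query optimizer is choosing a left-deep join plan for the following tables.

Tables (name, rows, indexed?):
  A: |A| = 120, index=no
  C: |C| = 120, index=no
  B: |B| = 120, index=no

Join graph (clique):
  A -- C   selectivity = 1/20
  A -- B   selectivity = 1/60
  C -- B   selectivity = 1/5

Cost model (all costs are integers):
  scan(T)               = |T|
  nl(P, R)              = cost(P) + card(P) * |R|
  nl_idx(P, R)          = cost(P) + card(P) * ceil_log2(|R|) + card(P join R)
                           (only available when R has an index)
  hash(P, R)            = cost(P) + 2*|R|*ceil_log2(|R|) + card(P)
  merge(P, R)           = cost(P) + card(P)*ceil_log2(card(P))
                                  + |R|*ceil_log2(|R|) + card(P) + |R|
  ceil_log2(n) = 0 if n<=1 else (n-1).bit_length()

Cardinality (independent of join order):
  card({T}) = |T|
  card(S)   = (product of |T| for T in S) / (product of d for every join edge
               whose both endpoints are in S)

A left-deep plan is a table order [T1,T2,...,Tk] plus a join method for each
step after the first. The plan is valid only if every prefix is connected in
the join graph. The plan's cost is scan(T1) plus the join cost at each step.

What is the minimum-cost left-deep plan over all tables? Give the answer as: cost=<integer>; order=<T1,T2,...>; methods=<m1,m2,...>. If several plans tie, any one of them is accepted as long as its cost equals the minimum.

Selinger DP (subsets sized 1..n):
  {A}: scan cost=120, card=120
  {C}: scan cost=120, card=120
  {B}: scan cost=120, card=120
  {AC}: card=720; try (C,hash)→1920, (A,hash)→1920, (C,merge)→2040, (A,merge)→2040, (C,nl)→14520, (A,nl)→14520; best=1920 via (C,hash)
  {AB}: card=240; try (B,hash)→1920, (A,hash)→1920, (B,merge)→2040, (A,merge)→2040, (B,nl)→14520, (A,nl)→14520; best=1920 via (B,hash)
  {BC}: card=2880; try (C,hash)→1920, (B,hash)→1920, (C,merge)→2040, (B,merge)→2040, (C,nl)→14520, (B,nl)→14520; best=1920 via (C,hash)
  {ABC}: card=288; try (C,hash)→3840, (B,hash)→4320, (C,merge)→5040, (A,hash)→6480, (B,merge)→10800, (C,nl)→30720 …(+3); best=3840 via (C,hash)

cost=3840; order=A,B,C; methods=hash,hash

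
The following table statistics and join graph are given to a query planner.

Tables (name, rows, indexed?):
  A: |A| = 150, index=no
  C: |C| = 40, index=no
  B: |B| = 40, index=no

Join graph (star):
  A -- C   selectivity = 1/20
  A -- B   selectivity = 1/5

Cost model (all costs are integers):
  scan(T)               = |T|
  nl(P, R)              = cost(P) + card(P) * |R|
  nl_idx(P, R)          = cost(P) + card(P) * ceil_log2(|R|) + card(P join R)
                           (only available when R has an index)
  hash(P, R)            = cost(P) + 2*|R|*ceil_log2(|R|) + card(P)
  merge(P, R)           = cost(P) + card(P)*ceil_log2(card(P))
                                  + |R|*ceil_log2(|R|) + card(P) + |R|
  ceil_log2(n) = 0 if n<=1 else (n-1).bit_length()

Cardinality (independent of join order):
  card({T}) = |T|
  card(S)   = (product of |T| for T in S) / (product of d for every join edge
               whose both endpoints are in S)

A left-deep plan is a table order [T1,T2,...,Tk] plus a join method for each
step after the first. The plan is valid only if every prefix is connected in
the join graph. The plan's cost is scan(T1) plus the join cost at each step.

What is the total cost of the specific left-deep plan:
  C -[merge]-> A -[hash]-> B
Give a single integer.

2450

step 1: scan C: cost=40, card=40
step 2: join A via merge
    card(P join A) = 40*150/(20) = 300
    cost = 40 + 40*6 + 150*8 + 40 + 150 = 1670
step 3: join B via hash
    card(P join B) = 300*40/(5) = 2400
    cost = 1670 + 2*40*6 + 300 = 2450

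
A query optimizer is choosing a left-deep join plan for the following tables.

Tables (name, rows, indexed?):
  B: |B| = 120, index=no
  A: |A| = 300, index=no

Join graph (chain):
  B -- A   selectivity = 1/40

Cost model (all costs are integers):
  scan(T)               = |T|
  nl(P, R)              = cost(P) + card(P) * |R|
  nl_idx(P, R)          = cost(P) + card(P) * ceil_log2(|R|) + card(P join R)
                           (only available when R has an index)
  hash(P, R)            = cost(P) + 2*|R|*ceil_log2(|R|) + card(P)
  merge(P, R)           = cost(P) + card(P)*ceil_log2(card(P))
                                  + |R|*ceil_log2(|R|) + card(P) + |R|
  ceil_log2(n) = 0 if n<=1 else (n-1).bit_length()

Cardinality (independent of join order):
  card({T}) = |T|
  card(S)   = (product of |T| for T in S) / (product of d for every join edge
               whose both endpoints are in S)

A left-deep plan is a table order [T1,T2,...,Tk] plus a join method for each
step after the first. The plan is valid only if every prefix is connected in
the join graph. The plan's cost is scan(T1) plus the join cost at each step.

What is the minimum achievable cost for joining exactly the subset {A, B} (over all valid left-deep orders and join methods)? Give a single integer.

Selinger DP over subsets of {A,B}:
  {B}: scan cost=120, card=120
  {A}: scan cost=300, card=300
  {AB}: card=900; try (B,hash)→2280, (A,merge)→4080, (B,merge)→4260, (A,hash)→5640, (A,nl)→36120, (B,nl)→36300; best=2280 via (B,hash)

2280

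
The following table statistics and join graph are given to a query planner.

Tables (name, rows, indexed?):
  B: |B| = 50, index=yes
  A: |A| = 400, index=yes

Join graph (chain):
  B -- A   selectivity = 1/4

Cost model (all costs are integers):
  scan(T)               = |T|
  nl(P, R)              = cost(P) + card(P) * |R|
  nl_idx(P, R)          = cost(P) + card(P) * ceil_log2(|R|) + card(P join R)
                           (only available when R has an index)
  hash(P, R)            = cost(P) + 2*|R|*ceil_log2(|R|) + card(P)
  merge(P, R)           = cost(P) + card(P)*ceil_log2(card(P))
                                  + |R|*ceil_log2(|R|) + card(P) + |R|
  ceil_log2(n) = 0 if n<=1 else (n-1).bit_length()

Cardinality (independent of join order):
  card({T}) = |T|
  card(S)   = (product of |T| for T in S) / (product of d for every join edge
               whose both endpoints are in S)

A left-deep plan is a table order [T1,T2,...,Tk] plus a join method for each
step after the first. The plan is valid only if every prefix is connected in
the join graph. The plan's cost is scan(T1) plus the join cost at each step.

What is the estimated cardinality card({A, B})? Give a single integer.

Tables in S: A(400), B(50)
Edges inside S: B-A(d=4)
numerator = 400 * 50 = 20000
denominator = 4 = 4
card(S) = 20000 / 4 = 5000

5000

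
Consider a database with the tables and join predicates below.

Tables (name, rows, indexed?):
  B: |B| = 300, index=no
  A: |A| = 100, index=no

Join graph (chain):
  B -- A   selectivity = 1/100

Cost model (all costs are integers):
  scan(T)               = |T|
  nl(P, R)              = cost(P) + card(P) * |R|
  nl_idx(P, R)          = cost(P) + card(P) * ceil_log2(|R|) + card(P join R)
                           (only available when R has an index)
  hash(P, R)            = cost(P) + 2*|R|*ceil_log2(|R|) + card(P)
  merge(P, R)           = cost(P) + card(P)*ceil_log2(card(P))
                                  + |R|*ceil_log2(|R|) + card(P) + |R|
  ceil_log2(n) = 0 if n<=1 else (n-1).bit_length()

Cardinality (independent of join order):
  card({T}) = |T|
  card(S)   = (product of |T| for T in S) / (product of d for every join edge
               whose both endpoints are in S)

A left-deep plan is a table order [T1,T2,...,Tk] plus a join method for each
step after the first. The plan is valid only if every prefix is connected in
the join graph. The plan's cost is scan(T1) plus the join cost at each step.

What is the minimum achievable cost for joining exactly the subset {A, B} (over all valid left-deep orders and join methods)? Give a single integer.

2000

Selinger DP over subsets of {A,B}:
  {B}: scan cost=300, card=300
  {A}: scan cost=100, card=100
  {AB}: card=300; try (A,hash)→2000, (B,merge)→3900, (A,merge)→4100, (B,hash)→5600, (B,nl)→30100, (A,nl)→30300; best=2000 via (A,hash)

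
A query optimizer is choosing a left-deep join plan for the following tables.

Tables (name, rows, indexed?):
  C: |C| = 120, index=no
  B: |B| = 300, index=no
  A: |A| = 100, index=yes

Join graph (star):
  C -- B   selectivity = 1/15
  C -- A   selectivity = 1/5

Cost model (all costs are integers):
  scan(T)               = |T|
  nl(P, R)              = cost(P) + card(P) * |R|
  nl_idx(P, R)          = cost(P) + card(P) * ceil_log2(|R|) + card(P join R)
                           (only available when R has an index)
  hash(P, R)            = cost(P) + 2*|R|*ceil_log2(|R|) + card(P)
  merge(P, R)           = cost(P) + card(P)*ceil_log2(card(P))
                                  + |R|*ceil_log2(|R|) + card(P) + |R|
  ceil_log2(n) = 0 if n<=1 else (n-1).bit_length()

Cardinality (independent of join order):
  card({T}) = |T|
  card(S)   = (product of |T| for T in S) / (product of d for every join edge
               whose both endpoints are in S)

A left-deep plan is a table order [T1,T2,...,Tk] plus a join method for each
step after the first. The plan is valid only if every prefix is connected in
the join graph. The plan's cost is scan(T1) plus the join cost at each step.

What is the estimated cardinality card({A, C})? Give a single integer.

2400

Tables in S: A(100), C(120)
Edges inside S: C-A(d=5)
numerator = 100 * 120 = 12000
denominator = 5 = 5
card(S) = 12000 / 5 = 2400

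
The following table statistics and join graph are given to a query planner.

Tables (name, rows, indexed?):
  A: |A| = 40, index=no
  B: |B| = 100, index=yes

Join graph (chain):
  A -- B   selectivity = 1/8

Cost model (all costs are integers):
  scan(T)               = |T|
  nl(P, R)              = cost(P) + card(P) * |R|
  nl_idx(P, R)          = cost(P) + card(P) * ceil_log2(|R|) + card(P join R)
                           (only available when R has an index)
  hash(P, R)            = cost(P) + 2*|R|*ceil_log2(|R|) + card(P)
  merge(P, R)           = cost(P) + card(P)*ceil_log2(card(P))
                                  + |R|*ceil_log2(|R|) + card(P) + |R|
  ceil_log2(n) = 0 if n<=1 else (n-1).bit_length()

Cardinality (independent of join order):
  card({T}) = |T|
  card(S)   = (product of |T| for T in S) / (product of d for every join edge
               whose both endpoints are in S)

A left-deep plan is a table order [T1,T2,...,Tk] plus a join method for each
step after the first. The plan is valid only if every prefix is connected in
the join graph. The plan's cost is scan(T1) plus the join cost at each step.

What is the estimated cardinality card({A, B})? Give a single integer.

Tables in S: A(40), B(100)
Edges inside S: A-B(d=8)
numerator = 40 * 100 = 4000
denominator = 8 = 8
card(S) = 4000 / 8 = 500

500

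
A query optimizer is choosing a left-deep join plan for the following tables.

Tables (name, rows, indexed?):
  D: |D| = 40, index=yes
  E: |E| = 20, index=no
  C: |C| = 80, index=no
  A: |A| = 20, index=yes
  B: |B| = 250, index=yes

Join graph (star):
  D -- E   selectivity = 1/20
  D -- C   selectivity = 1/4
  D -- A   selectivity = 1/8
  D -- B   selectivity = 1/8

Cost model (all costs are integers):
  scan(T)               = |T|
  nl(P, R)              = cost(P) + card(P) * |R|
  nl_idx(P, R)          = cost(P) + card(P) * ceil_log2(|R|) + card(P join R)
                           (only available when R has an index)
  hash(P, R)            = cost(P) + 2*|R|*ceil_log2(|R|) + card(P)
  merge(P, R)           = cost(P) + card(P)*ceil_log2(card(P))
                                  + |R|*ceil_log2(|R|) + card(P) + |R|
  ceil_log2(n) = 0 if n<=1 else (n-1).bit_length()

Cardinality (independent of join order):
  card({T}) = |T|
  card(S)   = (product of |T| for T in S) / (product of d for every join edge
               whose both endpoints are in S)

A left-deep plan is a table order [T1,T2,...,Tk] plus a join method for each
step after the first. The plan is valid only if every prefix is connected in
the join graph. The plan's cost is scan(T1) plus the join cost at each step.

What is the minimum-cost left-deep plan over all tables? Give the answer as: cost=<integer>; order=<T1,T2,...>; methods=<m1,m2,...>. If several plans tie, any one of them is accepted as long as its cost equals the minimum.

cost=7445; order=E,D,B,A,C; methods=nl_idx,nl_idx,hash,hash

Selinger DP (subsets sized 1..n):
  {D}: scan cost=40, card=40
  {E}: scan cost=20, card=20
  {C}: scan cost=80, card=80
  {A}: scan cost=20, card=20
  {B}: scan cost=250, card=250
  {DE}: card=40; try (D,nl_idx)→180, (E,hash)→280, (D,merge)→420, (E,merge)→440, (D,hash)→520, (D,nl)→820 …(+1); best=180 via (D,nl_idx)
  {CD}: card=800; try (D,hash)→640, (C,merge)→960, (D,merge)→1000, (C,hash)→1200, (D,nl_idx)→1360, (C,nl)→3240 …(+1); best=640 via (D,hash)
  {AD}: card=100; try (D,nl_idx)→240, (A,hash)→280, (A,nl_idx)→340, (D,merge)→420, (A,merge)→440, (D,hash)→520 …(+2); best=240 via (D,nl_idx)
  {BD}: card=1250; try (D,hash)→980, (B,nl_idx)→1610, (B,merge)→2570, (D,merge)→2780, (D,nl_idx)→3000, (B,hash)→4080 …(+2); best=980 via (D,hash)
  {CDE}: card=800; try (C,merge)→1100, (C,hash)→1340, (E,hash)→1640, (C,nl)→3380, (E,merge)→9560, (E,nl)→16640; best=1100 via (C,merge)
  {ADE}: card=100; try (A,hash)→420, (A,nl_idx)→480, (E,hash)→540, (A,merge)→580, (A,nl)→980, (E,merge)→1160 …(+1); best=420 via (A,hash)
  {BDE}: card=1250; try (B,nl_idx)→1750, (E,hash)→2430, (B,merge)→2710, (B,hash)→4220, (B,nl)→10180, (E,merge)→16100 …(+1); best=1750 via (B,nl_idx)
  {ACD}: card=2000; try (C,hash)→1460, (A,hash)→1640, (C,merge)→1680, (A,nl_idx)→6640, (C,nl)→8240, (A,merge)→9560 …(+1); best=1460 via (C,hash)
  {BCD}: card=25000; try (C,hash)→3350, (B,hash)→5440, (B,merge)→11690, (C,merge)→16620, (B,nl_idx)→32040, (C,nl)→100980 …(+1); best=3350 via (C,hash)
  {ABD}: card=3125; try (A,hash)→2430, (B,merge)→3290, (B,nl_idx)→4165, (B,hash)→4340, (A,nl_idx)→10355, (A,merge)→16100 …(+2); best=2430 via (A,hash)
  {ACDE}: card=2000; try (C,hash)→1640, (C,merge)→1860, (A,hash)→2100, (E,hash)→3660, (A,nl_idx)→7100, (C,nl)→8420 …(+4); best=1640 via (C,hash)
  {BCDE}: card=25000; try (C,hash)→4120, (B,hash)→5900, (B,merge)→12150, (C,merge)→17390, (E,hash)→28550, (B,nl_idx)→32500 …(+4); best=4120 via (C,hash)
  {ABDE}: card=3125; try (A,hash)→3200, (B,merge)→3470, (B,nl_idx)→4345, (B,hash)→4520, (E,hash)→5755, (A,nl_idx)→11125 …(+5); best=3200 via (A,hash)
  {ABCD}: card=62500; try (C,hash)→6675, (B,hash)→7460, (B,merge)→27710, (A,hash)→28550, (C,merge)→43695, (B,nl_idx)→79960 …(+5); best=6675 via (C,hash)
  {ABCDE}: card=62500; try (C,hash)→7445, (B,hash)→7640, (B,merge)→27890, (A,hash)→29320, (C,merge)→44465, (E,hash)→69375 …(+8); best=7445 via (C,hash)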